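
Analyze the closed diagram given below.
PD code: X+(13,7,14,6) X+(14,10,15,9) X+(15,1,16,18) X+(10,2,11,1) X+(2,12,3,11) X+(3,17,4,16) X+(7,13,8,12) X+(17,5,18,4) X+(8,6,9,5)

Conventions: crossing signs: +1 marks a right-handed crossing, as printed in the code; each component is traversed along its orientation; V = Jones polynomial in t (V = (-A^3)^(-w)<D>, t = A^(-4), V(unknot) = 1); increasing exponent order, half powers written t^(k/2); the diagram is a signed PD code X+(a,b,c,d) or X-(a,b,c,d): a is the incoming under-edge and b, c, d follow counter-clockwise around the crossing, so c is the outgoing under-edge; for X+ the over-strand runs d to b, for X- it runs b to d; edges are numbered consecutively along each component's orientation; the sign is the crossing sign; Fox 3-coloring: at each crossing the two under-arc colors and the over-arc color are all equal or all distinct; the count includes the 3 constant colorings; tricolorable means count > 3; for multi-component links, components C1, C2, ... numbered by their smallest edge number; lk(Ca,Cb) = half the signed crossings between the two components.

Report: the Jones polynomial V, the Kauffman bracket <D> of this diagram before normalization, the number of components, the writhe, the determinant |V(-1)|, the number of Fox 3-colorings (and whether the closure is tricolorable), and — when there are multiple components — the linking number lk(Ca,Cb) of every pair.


V(t) = t^3 + t^5 - t^8
bracket: A^-5 - A^7 - A^15, w = +9
1 component, writhe +9, over 9 crossings
det 3, colorings 9 of 3^9 — tricolorable
observation: V spans 5 powers of t: at least 5 crossings in any diagram


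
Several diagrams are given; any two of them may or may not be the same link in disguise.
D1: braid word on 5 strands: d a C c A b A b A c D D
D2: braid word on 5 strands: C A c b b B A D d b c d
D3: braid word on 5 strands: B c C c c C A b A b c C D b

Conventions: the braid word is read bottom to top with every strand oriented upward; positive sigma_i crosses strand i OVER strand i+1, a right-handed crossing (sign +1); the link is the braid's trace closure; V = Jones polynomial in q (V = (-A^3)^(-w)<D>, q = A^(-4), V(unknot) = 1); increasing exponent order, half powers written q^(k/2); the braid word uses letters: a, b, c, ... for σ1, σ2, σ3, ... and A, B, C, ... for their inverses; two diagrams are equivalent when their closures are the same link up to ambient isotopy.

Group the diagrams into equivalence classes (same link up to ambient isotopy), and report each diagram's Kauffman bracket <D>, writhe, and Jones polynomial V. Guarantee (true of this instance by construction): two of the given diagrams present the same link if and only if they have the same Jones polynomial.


grouping into links: {D1, D2, D3}
V(D1) = q^-2 - q^-1 + 1 - q + q^2  (w 0, c 12, <D> = A^-8 - A^-4 + 1 - A^4 + A^8)
V(D2) = q^-2 - q^-1 + 1 - q + q^2  [12 crossings, <D> = A^-2 - A^2 + A^6 - A^10 + A^14, w = +2]
V(D3) = q^-2 - q^-1 + 1 - q + q^2  [14 crossings, <D> = A^-8 - A^-4 + 1 - A^4 + A^8, w = 0]
why: one V(q) for all 3 diagrams — one class (guaranteed)


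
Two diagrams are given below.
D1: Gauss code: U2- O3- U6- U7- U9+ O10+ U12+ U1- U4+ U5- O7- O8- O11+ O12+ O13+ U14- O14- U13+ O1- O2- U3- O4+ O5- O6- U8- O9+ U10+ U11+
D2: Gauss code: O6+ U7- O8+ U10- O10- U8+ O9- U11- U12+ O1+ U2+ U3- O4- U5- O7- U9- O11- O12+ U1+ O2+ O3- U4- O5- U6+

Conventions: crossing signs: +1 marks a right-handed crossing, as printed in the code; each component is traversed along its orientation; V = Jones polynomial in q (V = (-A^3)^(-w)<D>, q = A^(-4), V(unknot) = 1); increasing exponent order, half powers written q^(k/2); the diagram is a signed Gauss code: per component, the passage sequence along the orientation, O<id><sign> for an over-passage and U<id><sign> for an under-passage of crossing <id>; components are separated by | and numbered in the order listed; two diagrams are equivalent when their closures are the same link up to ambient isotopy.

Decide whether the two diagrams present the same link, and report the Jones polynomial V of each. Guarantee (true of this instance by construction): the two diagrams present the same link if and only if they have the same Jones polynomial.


same link: no
V(D1) = 1  [14 crossings, <D> = A^-6, w = -2]
V(D2) = -q^-4 + q^-3 + q^-1  (w -2, c 12, <D> = A^-2 + A^6 - A^10)
note: 2 classes among 2 diagrams; unequal V(q) rules out equality


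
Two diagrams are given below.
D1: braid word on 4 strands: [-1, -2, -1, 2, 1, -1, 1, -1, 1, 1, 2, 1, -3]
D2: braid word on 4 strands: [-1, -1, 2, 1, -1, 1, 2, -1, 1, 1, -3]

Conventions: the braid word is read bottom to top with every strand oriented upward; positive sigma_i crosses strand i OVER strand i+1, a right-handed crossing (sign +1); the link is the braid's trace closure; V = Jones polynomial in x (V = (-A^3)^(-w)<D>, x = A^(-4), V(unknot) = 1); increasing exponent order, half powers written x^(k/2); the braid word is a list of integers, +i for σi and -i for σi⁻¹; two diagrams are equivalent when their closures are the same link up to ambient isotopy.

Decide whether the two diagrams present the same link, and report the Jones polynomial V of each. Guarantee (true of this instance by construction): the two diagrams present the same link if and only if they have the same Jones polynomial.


same link: yes
V(D1) = 1  [13 crossings, <D> = -A^3, w = +1]
D2 (bracket -A^3; 11 crossings at w = +1): V = 1
note: from 13 to 11 crossings by R-moves: one link, two diagrams


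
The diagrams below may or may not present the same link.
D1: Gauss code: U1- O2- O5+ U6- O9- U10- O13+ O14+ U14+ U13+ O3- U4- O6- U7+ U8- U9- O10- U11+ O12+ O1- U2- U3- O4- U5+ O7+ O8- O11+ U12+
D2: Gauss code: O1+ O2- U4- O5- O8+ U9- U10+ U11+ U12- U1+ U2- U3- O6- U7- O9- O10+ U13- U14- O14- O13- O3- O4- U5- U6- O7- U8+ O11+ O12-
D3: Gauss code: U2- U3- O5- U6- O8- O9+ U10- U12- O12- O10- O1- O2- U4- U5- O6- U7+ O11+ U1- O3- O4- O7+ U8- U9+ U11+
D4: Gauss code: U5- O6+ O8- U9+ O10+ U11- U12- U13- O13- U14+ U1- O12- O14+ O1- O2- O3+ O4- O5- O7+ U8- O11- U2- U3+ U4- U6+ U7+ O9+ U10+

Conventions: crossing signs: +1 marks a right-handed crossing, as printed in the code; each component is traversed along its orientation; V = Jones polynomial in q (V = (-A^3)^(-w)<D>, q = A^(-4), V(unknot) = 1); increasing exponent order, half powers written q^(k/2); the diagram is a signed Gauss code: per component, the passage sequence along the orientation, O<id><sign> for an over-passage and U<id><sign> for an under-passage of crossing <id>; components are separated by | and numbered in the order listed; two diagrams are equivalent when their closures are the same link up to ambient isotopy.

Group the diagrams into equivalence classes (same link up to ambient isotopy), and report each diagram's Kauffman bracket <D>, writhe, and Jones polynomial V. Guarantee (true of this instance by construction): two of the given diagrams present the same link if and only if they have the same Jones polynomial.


equivalence classes: {D1} | {D2, D3} | {D4}
D1 (bracket A^2 + A^10 - A^14 + A^18 - A^22; 14 crossings at w = -2): V = -q^-7 + q^-6 - q^-5 + q^-4 + q^-2
D2 (bracket A^-14 - A^-10 + 2A^-6 - A^-2 + A^2 - A^6; 14 crossings at w = -6): V = -q^-6 + q^-5 - q^-4 + 2q^-3 - q^-2 + q^-1
V(D3) = -q^-6 + q^-5 - q^-4 + 2q^-3 - q^-2 + q^-1  (w -6, c 12, <D> = A^-14 - A^-10 + 2A^-6 - A^-2 + A^2 - A^6)
V(D4) = -q^-3 + 2q^-2 - 2q^-1 + 3 - 2q + 2q^2 - q^3  [14 crossings, <D> = -A^-18 + 2A^-14 - 2A^-10 + 3A^-6 - 2A^-2 + 2A^2 - A^6, w = -2]
key observation: 3 values of V(q) split the 4 diagrams


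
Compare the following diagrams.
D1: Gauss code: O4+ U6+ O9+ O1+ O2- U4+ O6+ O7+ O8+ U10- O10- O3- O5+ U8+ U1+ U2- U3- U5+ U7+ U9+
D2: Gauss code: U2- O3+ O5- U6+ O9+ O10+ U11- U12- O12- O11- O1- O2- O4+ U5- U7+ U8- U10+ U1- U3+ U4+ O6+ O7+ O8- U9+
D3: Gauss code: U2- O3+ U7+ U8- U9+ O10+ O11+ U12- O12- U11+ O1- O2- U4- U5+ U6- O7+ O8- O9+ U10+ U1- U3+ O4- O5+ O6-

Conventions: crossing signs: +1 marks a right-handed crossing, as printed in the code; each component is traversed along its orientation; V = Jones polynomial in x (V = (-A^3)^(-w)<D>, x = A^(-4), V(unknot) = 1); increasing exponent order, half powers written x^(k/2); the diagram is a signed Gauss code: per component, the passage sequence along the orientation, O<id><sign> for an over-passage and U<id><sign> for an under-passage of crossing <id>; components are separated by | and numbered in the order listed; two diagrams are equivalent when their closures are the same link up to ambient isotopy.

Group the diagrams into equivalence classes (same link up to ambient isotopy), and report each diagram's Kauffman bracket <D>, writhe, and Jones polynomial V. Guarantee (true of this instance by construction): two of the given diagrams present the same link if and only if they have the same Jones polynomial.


grouping into links: {D1} | {D2} | {D3}
V(D1) = x + x^3 - x^4  (w +4, c 10, <D> = -A^-4 + 1 + A^8)
V(D2) = 1  (w 0, c 12, <D> = 1)
V(D3) = x^-2 - x^-1 + 1 - x + x^2  (w 0, c 12, <D> = A^-8 - A^-4 + 1 - A^4 + A^8)
key observation: comparing 3 Jones polynomials yields 3 groups


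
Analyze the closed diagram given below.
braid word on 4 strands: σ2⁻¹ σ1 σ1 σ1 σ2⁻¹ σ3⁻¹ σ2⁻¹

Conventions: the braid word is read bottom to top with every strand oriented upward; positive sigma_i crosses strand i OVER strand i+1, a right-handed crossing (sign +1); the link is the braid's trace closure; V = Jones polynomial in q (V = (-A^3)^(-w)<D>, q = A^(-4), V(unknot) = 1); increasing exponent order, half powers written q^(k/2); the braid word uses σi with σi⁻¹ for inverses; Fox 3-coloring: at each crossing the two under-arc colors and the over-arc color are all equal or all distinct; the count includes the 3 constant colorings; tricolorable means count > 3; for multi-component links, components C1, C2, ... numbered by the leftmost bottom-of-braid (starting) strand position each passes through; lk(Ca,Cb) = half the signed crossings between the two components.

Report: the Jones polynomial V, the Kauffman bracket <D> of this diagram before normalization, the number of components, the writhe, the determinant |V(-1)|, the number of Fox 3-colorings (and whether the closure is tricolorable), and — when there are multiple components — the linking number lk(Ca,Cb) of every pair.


V = -q^-3 + q^-2 - q^-1 + 3 - q + q^2 - q^3
<D> = A^-15 - A^-11 + A^-7 - 3A^-3 + A - A^5 + A^9 (w = -1)
1 component over 7 crossings, w = -1
27 Fox colorings among 3^7, |V(-1)| = 9: tricolorable
why: w = -1 (over 7 crossings) is diagram-only; (-A^3)^(1) removes it from V


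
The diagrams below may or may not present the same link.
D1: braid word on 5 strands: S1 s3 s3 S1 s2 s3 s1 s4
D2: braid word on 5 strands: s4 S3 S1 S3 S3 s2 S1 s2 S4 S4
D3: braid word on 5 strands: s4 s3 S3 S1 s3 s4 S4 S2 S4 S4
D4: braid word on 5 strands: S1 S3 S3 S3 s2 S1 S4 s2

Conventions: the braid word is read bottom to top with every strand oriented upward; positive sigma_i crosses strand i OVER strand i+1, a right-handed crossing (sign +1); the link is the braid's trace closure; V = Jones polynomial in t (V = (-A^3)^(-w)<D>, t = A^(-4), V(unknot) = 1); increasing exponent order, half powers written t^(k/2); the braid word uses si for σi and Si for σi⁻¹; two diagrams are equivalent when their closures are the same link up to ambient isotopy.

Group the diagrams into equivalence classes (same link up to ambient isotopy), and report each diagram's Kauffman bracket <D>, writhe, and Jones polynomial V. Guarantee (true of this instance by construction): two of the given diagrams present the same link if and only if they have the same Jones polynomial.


grouping into links: {D1} | {D2, D4} | {D3}
V(D1) = t + t^3 - t^4  (w +4, c 8, <D> = -A^-4 + 1 + A^8)
V(D2) = -t^-6 + 2t^-5 - 2t^-4 + 3t^-3 - 3t^-2 + 2t^-1 - 1 + t  (w -4, c 10, <D> = A^-16 - A^-12 + 2A^-8 - 3A^-4 + 3 - 2A^4 + 2A^8 - A^12)
V(D3) = 1  [10 crossings, <D> = A^-6, w = -2]
D4 (bracket A^-16 - A^-12 + 2A^-8 - 3A^-4 + 3 - 2A^4 + 2A^8 - A^12; 8 crossings at w = -4): V = -t^-6 + 2t^-5 - 2t^-4 + 3t^-3 - 3t^-2 + 2t^-1 - 1 + t
key observation: V(t) takes 3 values over 4 diagrams, fixing the grouping


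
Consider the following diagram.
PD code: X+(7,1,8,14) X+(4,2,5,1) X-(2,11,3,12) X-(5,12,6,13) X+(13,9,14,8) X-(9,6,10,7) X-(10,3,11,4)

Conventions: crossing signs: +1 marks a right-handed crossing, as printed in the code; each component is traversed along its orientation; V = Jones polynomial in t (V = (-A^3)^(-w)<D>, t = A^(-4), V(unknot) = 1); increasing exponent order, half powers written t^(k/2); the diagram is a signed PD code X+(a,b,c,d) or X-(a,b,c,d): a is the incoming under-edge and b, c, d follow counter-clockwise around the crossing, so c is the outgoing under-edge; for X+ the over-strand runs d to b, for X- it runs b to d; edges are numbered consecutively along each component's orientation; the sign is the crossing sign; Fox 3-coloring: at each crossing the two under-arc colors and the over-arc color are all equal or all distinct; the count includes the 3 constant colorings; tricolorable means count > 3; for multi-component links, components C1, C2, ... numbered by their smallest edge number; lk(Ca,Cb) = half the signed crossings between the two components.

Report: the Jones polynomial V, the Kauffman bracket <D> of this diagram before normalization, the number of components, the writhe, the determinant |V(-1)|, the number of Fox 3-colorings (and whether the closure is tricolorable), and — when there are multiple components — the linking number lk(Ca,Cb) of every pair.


V(t) = t^-4 - t^-3 + t^-2 - 2t^-1 + 2 - t + t^2
bracket: -A^-11 + A^-7 - 2A^-3 + 2A - A^5 + A^9 - A^13, w = -1
1 component, writhe -1, over 7 crossings
det 9, colorings 9 of 3^7 — tricolorable
observation: the span of V is 6, forcing >= 6 crossings in any diagram


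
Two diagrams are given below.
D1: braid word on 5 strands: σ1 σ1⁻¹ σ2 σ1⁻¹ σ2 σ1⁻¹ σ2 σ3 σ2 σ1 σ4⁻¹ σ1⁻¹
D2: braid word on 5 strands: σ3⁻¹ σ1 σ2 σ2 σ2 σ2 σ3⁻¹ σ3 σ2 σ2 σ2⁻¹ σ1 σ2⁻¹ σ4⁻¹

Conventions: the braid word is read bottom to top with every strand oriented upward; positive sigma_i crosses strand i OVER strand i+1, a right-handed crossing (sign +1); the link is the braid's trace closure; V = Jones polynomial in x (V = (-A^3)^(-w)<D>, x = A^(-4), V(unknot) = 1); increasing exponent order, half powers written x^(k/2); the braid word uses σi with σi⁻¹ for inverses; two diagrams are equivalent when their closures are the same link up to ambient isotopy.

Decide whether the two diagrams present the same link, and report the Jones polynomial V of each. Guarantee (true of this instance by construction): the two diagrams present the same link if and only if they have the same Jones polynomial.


equivalent: no
V(D1) = x^-1 - 1 + 2x - 2x^2 + 2x^3 - 2x^4 + x^5  (w +2, c 12, <D> = A^-14 - 2A^-10 + 2A^-6 - 2A^-2 + 2A^2 - A^6 + A^10)
D2 (bracket -A^-24 + A^-20 - 2A^-16 + 3A^-12 - 2A^-8 + 2A^-4 - 1 + A^4; 14 crossings at w = +4): V = x^2 - x^3 + 2x^4 - 2x^5 + 3x^6 - 2x^7 + x^8 - x^9
why: 2 values of V(x) split the 2 diagrams


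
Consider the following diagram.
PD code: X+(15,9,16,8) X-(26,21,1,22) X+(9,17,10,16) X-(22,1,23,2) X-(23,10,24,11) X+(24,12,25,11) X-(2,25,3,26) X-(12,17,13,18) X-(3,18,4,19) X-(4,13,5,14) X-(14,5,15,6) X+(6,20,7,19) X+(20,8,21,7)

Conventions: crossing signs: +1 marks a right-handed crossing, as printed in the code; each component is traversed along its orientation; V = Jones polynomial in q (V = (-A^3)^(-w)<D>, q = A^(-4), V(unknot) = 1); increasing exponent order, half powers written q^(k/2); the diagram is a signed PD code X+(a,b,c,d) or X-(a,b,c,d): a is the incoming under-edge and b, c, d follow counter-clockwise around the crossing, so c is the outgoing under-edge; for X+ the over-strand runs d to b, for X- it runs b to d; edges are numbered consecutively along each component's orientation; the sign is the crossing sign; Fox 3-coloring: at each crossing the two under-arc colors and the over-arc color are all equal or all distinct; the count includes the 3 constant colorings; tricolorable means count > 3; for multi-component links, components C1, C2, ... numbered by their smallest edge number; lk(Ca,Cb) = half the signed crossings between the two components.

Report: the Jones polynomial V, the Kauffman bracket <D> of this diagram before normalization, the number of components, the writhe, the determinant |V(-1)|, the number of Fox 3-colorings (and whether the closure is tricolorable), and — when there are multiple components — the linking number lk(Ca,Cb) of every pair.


V(q) = -q^-6 + 2q^-5 - 2q^-4 + 3q^-3 - 3q^-2 + 2q^-1 - 1 + q
bracket: -A^-13 + A^-9 - 2A^-5 + 3A^-1 - 3A^3 + 2A^7 - 2A^11 + A^15, w = -3
1 component, writhe -3, over 13 crossings
det 15, colorings 9 of 3^13 — tricolorable
observation: det 15 = |V(-1)|; divisible by 3, so tricolorable


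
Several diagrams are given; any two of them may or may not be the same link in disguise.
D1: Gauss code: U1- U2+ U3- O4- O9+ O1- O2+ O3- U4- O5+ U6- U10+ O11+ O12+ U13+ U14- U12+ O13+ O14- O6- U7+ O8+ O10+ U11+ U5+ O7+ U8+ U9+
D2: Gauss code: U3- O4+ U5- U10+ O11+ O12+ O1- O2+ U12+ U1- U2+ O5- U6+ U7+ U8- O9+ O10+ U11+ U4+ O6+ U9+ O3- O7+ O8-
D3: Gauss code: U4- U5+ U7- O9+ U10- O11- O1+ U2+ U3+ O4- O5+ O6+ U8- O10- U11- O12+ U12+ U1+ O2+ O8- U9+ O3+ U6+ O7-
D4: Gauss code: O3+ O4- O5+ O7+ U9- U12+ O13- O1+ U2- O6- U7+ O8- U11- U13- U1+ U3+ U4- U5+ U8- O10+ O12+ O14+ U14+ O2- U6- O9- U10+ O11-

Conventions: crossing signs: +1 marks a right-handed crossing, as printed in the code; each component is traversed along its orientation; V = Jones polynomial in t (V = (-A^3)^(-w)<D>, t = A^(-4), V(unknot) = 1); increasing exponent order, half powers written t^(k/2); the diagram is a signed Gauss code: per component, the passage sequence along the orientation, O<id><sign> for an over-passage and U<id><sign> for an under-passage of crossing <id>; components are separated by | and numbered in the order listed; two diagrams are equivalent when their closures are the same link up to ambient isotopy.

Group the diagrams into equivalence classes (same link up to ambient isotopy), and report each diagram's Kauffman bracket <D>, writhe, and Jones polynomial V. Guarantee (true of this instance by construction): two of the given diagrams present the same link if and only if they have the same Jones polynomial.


equivalence classes: {D1, D2} | {D3} | {D4}
D1 (bracket -A^-12 + A^-8 - A^-4 + 2 - A^4 + A^8; 14 crossings at w = +4): V = t - t^2 + 2t^3 - t^4 + t^5 - t^6
V(D2) = t - t^2 + 2t^3 - t^4 + t^5 - t^6  [12 crossings, <D> = -A^-12 + A^-8 - A^-4 + 2 - A^4 + A^8, w = +4]
V(D3) = t + t^3 - t^4  (w +2, c 12, <D> = -A^-10 + A^-6 + A^2)
D4 (bracket A^-8 - A^-4 + 1 - A^4 + A^8; 14 crossings at w = 0): V = t^-2 - t^-1 + 1 - t + t^2
observation: V(t) takes 3 values over 4 diagrams, fixing the grouping


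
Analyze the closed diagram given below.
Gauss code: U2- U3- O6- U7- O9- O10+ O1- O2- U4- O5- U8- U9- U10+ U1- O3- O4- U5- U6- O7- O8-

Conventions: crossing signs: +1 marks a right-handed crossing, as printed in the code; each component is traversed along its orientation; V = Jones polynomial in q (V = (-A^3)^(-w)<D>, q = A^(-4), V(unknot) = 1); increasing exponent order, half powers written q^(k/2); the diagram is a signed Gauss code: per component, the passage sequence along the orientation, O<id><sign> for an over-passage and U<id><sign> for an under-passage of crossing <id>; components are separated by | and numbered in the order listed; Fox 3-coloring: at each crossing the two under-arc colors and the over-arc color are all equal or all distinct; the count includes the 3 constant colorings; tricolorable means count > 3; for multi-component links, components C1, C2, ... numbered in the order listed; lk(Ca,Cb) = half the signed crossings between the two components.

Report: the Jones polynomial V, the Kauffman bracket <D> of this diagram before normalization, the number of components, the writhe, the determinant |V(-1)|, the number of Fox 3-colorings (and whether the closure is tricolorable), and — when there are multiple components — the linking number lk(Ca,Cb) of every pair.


Jones polynomial: V(q) = -q^-8 + q^-5 + q^-3
<D> = A^-12 + A^-4 - A^8; writhe -8
components 1, writhe -8 (10 crossings)
3-colorings: 9 of 3^10, det 3 — tricolorable
note: |V(-1)| = 3: so tricolorable, since 3 divides 3


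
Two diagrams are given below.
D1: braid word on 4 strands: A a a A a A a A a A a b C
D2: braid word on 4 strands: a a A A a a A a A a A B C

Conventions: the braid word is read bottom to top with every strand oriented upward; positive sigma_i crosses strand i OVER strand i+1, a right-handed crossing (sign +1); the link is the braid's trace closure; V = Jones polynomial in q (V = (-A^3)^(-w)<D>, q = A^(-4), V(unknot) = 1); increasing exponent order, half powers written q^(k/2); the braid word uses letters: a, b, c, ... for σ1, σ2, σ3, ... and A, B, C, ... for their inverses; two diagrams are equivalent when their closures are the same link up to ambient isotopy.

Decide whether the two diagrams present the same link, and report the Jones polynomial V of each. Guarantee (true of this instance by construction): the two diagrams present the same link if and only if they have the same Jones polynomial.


equivalent: yes
V(D1) = 1  (w +1, c 13, <D> = -A^3)
V(D2) = 1  (w -1, c 13, <D> = -A^-3)
why: all 2 diagrams share one V(q), hence one class


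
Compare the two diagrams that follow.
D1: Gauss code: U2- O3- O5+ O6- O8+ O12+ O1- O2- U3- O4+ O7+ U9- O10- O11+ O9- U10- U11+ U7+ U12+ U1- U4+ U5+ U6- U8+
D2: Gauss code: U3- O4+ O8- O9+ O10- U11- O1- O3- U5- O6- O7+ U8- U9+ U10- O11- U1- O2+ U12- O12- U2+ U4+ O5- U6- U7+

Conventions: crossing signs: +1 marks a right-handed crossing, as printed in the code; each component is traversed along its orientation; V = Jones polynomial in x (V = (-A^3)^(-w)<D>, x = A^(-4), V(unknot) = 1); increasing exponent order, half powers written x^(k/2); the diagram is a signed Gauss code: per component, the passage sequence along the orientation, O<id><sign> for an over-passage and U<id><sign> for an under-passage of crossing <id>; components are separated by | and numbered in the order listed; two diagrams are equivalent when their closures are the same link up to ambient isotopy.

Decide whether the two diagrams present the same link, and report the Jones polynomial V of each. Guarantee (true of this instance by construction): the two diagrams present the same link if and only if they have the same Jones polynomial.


same link: no
V(D1) = 1  [12 crossings, <D> = 1, w = 0]
D2 (bracket A^-8 - A^-4 + 2 - A^4 + A^8 - A^12; 12 crossings at w = -4): V = -x^-6 + x^-5 - x^-4 + 2x^-3 - x^-2 + x^-1
note: 2 values of V(x) split the 2 diagrams


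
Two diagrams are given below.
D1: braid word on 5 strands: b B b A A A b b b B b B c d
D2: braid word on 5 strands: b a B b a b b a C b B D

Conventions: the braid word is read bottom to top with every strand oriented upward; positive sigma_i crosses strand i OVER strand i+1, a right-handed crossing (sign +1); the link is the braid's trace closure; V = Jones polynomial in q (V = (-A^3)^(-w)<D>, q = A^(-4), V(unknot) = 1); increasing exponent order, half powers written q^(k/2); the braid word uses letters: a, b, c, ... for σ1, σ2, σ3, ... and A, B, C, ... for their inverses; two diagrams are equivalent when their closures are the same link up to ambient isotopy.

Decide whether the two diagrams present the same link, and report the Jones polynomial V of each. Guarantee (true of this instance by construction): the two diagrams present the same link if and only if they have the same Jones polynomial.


equivalent: no
D1 (bracket -A^-6 + A^-2 - A^2 + 3A^6 - A^10 + A^14 - A^18; 14 crossings at w = +2): V = -q^-3 + q^-2 - q^-1 + 3 - q + q^2 - q^3
V(D2) = q^2 + q^4 - q^5 + q^6 - q^7  (w +4, c 12, <D> = -A^-16 + A^-12 - A^-8 + A^-4 + A^4)
key observation: V(q) takes 2 values over 2 diagrams, fixing the grouping


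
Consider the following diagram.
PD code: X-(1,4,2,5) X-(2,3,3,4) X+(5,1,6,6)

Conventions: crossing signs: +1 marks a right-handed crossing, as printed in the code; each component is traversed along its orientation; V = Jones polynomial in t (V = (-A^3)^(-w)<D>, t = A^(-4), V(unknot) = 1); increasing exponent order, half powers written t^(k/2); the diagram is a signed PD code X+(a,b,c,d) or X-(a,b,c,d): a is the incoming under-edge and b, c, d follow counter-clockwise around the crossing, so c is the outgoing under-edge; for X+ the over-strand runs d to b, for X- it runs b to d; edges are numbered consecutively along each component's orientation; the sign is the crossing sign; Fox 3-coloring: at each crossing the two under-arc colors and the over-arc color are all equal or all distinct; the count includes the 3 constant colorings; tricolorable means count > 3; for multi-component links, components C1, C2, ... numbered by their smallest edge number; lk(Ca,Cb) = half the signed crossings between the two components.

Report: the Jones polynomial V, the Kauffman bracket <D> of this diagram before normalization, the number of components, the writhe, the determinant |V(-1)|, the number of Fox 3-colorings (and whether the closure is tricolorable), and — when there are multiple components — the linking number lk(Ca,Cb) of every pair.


Jones polynomial: V(t) = 1
<D> = -A^-3; writhe -1
components 1, writhe -1 (3 crossings)
3-colorings: 3 of 3^3, det 1 — not tricolorable
note: w = -1 (over 3 crossings) is diagram-only; (-A^3)^(1) removes it from V


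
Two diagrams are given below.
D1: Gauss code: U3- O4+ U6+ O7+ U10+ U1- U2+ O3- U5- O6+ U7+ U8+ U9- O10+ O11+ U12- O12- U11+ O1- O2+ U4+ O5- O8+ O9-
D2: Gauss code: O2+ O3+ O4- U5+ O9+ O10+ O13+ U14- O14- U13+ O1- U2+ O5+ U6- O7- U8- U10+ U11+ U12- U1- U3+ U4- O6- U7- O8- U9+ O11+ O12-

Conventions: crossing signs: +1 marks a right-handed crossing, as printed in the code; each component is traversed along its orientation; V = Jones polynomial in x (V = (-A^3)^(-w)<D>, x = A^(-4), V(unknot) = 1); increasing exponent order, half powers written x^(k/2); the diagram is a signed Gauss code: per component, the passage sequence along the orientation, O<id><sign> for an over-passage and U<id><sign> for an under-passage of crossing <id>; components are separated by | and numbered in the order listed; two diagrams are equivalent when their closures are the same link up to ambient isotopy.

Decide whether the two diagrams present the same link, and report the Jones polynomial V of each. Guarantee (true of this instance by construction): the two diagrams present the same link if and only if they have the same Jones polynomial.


equivalent: no
V(D1) = x^-1 - 1 + 2x - 2x^2 + 2x^3 - 2x^4 + x^5  (w +2, c 12, <D> = A^-14 - 2A^-10 + 2A^-6 - 2A^-2 + 2A^2 - A^6 + A^10)
V(D2) = -x^-3 + x^-2 - x^-1 + 3 - x + x^2 - x^3  (w 0, c 14, <D> = -A^-12 + A^-8 - A^-4 + 3 - A^4 + A^8 - A^12)
why: 2 classes among 2 diagrams; unequal V(x) rules out equality


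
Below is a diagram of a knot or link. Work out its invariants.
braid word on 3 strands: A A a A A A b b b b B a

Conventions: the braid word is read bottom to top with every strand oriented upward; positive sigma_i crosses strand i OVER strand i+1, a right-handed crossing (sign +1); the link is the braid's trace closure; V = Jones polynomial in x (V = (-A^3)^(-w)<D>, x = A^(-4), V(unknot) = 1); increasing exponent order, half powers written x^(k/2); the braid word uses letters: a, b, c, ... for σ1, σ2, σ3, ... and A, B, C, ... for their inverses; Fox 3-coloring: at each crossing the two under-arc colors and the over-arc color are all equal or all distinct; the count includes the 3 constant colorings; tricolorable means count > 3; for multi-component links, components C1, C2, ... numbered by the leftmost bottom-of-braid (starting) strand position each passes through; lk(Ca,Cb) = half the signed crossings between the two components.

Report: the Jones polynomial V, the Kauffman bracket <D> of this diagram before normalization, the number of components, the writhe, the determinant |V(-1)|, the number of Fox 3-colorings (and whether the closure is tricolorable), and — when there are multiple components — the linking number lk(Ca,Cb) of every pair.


Jones polynomial: V(x) = -x^-3 + x^-2 - x^-1 + 3 - x + x^2 - x^3
<D> = -A^-12 + A^-8 - A^-4 + 3 - A^4 + A^8 - A^12; writhe 0
components 1, writhe 0 (12 crossings)
3-colorings: 27 of 3^12, det 9 — tricolorable
note: w = 0 (over 12 crossings) is diagram-only; (-A^3)^(0) removes it from V


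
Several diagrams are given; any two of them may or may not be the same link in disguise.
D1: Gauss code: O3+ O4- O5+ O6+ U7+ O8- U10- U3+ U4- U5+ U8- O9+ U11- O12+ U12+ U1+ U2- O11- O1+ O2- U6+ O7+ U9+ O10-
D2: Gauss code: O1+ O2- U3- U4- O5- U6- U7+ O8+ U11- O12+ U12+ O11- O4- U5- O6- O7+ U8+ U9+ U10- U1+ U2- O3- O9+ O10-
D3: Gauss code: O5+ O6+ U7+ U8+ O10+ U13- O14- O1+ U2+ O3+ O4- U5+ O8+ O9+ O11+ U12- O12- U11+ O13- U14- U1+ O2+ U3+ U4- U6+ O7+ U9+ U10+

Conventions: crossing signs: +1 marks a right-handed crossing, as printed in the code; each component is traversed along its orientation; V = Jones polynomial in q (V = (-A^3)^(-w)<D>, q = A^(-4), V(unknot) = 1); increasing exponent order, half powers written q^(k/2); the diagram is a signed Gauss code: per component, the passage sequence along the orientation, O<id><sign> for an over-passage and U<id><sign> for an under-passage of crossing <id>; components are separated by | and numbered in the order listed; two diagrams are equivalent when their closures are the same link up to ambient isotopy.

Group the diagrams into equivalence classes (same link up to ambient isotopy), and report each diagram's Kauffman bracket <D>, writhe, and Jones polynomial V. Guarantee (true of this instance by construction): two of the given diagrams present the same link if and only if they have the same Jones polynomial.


equivalence classes: {D1} | {D2} | {D3}
D1 (bracket -A^-10 + A^-6 + A^2; 12 crossings at w = +2): V = q + q^3 - q^4
V(D2) = 1  (w -2, c 12, <D> = A^-6)
V(D3) = q^2 + q^4 - q^5 + q^6 - q^7  (w +6, c 14, <D> = -A^-10 + A^-6 - A^-2 + A^2 + A^10)
observation: 3 classes among 3 diagrams; unequal V(q) rules out equality


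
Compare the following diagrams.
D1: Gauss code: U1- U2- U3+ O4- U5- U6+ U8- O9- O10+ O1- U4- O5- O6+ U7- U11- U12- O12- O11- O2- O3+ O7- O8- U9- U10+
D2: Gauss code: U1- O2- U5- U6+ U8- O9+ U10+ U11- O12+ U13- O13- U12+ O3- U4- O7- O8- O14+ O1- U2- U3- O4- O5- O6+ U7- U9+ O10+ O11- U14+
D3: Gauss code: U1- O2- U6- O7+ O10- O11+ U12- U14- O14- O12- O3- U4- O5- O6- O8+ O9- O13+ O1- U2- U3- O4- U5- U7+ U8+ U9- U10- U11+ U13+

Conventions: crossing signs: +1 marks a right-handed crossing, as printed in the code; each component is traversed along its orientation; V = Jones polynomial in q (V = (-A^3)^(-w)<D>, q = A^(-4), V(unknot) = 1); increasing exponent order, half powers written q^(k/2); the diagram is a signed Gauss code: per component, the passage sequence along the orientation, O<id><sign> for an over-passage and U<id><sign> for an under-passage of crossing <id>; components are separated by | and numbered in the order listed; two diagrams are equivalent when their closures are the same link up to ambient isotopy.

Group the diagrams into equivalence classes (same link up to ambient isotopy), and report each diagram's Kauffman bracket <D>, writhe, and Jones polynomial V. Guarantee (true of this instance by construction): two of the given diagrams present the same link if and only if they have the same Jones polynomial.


classes: {D1} | {D2, D3}
V(D1) = -q^-4 + q^-3 + q^-1  [12 crossings, <D> = A^-14 + A^-6 - A^-2, w = -6]
V(D2) = -q^-6 + q^-5 - q^-4 + 2q^-3 - q^-2 + q^-1  (w -4, c 14, <D> = A^-8 - A^-4 + 2 - A^4 + A^8 - A^12)
V(D3) = -q^-6 + q^-5 - q^-4 + 2q^-3 - q^-2 + q^-1  (w -6, c 14, <D> = A^-14 - A^-10 + 2A^-6 - A^-2 + A^2 - A^6)
insight: 2 values of V(q) split the 3 diagrams


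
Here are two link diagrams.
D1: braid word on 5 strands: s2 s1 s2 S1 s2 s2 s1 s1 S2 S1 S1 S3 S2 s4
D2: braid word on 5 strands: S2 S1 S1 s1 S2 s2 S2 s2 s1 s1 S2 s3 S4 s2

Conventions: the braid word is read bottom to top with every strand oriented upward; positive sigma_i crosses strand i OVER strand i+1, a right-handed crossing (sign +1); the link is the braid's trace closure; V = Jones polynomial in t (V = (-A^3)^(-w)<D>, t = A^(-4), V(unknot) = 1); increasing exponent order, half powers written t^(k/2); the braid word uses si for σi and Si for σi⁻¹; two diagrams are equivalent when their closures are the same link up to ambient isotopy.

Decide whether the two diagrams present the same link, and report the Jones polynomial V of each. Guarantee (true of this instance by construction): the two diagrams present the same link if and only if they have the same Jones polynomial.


equivalent: no
D1 (bracket A^-14 - 2A^-10 + 2A^-6 - 2A^-2 + 2A^2 - A^6 + A^10; 14 crossings at w = +2): V = t^-1 - 1 + 2t - 2t^2 + 2t^3 - 2t^4 + t^5
V(D2) = 1  (w 0, c 14, <D> = 1)
key observation: comparing 2 Jones polynomials yields 2 groups


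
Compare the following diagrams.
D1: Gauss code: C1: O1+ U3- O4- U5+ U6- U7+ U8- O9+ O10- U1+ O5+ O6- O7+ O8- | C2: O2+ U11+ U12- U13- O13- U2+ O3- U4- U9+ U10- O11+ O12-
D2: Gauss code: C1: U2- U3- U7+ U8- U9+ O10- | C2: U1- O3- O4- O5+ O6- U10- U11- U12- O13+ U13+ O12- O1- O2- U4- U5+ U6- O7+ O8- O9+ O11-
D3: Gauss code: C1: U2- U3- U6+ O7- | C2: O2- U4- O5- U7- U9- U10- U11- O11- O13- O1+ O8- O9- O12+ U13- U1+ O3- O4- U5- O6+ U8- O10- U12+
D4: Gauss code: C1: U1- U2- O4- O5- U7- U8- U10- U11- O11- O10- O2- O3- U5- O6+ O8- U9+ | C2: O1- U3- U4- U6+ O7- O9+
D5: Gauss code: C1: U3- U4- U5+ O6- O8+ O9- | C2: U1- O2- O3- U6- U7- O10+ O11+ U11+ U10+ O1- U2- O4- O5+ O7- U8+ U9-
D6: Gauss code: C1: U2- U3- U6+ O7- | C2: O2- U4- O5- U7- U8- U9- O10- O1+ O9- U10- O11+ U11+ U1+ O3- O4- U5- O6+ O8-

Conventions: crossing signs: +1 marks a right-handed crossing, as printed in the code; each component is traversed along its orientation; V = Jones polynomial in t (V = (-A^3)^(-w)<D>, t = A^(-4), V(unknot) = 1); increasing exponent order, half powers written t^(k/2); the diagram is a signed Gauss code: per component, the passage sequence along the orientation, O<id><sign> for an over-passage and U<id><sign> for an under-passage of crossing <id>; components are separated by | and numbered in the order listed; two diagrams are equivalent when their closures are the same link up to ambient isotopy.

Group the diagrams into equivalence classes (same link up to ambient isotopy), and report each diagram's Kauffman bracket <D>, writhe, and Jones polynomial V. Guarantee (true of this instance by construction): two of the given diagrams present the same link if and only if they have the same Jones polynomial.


grouping into links: {D1} | {D2, D3, D4, D5, D6}
V(D1) = -t^(-5/2) - t^(-1/2)  (w -1, c 13, <D> = A^-1 + A^7)
V(D2) = t^(-13/2) - t^(-11/2) + t^(-9/2) - 2t^(-7/2) - t^(-3/2)  (w -5, c 13, <D> = A^-9 + 2A^-1 - A^3 + A^7 - A^11)
V(D3) = t^(-13/2) - t^(-11/2) + t^(-9/2) - 2t^(-7/2) - t^(-3/2)  [13 crossings, <D> = A^-15 + 2A^-7 - A^-3 + A - A^5, w = -7]
D4 (bracket A^-15 + 2A^-7 - A^-3 + A - A^5; 11 crossings at w = -7): V = t^(-13/2) - t^(-11/2) + t^(-9/2) - 2t^(-7/2) - t^(-3/2)
D5 (bracket A^-3 + 2A^5 - A^9 + A^13 - A^17; 11 crossings at w = -3): V = t^(-13/2) - t^(-11/2) + t^(-9/2) - 2t^(-7/2) - t^(-3/2)
D6 (bracket A^-9 + 2A^-1 - A^3 + A^7 - A^11; 11 crossings at w = -5): V = t^(-13/2) - t^(-11/2) + t^(-9/2) - 2t^(-7/2) - t^(-3/2)
why: V(t) takes 2 values over 6 diagrams, fixing the grouping


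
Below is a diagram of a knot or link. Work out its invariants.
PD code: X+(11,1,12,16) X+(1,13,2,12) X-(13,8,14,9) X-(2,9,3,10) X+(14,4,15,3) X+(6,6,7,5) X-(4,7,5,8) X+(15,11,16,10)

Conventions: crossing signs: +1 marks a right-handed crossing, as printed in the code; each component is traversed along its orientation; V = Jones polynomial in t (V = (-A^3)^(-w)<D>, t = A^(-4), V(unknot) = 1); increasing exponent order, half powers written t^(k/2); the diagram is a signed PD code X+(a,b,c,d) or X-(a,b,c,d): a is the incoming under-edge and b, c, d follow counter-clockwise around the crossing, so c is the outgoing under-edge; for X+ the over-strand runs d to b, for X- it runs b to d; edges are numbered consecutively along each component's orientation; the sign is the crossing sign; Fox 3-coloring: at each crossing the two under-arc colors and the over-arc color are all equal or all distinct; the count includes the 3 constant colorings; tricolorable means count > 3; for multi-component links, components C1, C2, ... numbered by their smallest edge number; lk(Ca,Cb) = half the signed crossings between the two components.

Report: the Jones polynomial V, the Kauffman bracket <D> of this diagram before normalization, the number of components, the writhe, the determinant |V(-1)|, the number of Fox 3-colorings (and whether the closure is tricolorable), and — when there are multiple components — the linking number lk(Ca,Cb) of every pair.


Jones polynomial: V(t) = t + t^3 - t^4
<D> = -A^-10 + A^-6 + A^2; writhe +2
components 1, writhe +2 (8 crossings)
3-colorings: 9 of 3^8, det 3 — tricolorable
note: w = +2 (over 8 crossings) is diagram-only; (-A^3)^(-2) removes it from V


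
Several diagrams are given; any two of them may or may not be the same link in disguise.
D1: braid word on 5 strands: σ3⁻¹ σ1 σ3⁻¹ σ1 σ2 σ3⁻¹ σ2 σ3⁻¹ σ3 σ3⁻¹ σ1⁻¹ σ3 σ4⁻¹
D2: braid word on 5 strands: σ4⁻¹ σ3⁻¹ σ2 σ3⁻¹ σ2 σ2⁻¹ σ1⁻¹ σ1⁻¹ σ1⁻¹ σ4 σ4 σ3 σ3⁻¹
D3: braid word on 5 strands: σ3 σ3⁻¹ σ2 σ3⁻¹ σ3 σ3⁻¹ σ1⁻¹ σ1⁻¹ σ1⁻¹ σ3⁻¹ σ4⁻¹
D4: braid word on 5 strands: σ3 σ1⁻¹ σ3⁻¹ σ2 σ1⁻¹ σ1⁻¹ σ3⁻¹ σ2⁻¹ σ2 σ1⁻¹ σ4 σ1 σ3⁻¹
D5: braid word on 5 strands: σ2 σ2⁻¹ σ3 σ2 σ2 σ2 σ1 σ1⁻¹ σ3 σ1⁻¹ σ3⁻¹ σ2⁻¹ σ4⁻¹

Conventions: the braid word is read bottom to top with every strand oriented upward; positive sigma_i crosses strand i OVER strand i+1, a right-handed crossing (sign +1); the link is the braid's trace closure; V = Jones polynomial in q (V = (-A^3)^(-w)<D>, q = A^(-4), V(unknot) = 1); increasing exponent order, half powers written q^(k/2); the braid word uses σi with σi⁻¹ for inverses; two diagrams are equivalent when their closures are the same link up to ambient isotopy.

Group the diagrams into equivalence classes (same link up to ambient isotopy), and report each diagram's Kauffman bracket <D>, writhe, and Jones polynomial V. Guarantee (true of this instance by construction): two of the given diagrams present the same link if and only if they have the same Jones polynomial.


grouping into links: {D1} | {D2, D3, D4} | {D5}
V(D1) = q^(-7/2) - 2q^(-5/2) + q^(-3/2) - 2q^(-1/2) + q^(1/2) - q^(3/2)  (w -1, c 13, <D> = A^-9 - A^-5 + 2A^-1 - A^3 + 2A^7 - A^11)
V(D2) = q^(-13/2) - q^(-11/2) + q^(-9/2) - 2q^(-7/2) - q^(-3/2)  [13 crossings, <D> = A^-3 + 2A^5 - A^9 + A^13 - A^17, w = -3]
D3 (bracket A^-9 + 2A^-1 - A^3 + A^7 - A^11; 11 crossings at w = -5): V = q^(-13/2) - q^(-11/2) + q^(-9/2) - 2q^(-7/2) - q^(-3/2)
V(D4) = q^(-13/2) - q^(-11/2) + q^(-9/2) - 2q^(-7/2) - q^(-3/2)  (w -3, c 13, <D> = A^-3 + 2A^5 - A^9 + A^13 - A^17)
D5 (bracket A^-7 + A; 13 crossings at w = +1): V = -q^(1/2) - q^(5/2)
why: V(q) takes 3 values over 5 diagrams, fixing the grouping


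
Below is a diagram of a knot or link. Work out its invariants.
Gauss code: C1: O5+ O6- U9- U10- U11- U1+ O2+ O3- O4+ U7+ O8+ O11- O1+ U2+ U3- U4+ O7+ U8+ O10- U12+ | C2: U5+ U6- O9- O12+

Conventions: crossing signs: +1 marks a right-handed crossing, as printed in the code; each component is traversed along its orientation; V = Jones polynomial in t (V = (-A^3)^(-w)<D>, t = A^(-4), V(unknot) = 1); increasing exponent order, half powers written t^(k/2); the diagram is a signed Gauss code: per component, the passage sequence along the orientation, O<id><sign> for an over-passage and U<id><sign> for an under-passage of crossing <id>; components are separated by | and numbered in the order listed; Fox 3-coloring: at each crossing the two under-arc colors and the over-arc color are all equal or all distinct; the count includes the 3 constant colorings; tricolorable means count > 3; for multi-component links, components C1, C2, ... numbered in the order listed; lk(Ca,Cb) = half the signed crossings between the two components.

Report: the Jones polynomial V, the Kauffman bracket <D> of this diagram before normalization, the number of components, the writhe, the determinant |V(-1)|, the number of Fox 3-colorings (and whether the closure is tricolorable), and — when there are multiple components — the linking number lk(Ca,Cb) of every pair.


V = -t^(1/2) - t^(3/2) - t^(5/2) + t^(9/2)
<D> = A^-12 - A^-4 - 1 - A^4 (w = +2)
2 components over 12 crossings, w = +2
lk(C1,C2): 0
27 Fox colorings among 3^12, |V(-1)| = 0: tricolorable
why: summing lk over 1 pair gives 0
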